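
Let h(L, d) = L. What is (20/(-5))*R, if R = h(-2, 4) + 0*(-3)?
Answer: 8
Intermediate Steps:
R = -2 (R = -2 + 0*(-3) = -2 + 0 = -2)
(20/(-5))*R = (20/(-5))*(-2) = (20*(-⅕))*(-2) = -4*(-2) = 8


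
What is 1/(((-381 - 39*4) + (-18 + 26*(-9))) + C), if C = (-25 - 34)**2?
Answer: 1/2692 ≈ 0.00037147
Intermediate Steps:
C = 3481 (C = (-59)**2 = 3481)
1/(((-381 - 39*4) + (-18 + 26*(-9))) + C) = 1/(((-381 - 39*4) + (-18 + 26*(-9))) + 3481) = 1/(((-381 - 156) + (-18 - 234)) + 3481) = 1/((-537 - 252) + 3481) = 1/(-789 + 3481) = 1/2692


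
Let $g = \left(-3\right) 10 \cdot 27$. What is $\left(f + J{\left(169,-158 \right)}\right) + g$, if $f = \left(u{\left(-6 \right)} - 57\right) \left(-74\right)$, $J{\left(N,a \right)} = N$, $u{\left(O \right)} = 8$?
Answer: $2985$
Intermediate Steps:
$f = 3626$ ($f = \left(8 - 57\right) \left(-74\right) = \left(-49\right) \left(-74\right) = 3626$)
$g = -810$ ($g = \left(-30\right) 27 = -810$)
$\left(f + J{\left(169,-158 \right)}\right) + g = \left(3626 + 169\right) - 810 = 3795 - 810 = 2985$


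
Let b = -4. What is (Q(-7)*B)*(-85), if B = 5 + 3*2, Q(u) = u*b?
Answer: -26180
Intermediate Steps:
Q(u) = -4*u (Q(u) = u*(-4) = -4*u)
B = 11 (B = 5 + 6 = 11)
(Q(-7)*B)*(-85) = (-4*(-7)*11)*(-85) = (28*11)*(-85) = 308*(-85) = -26180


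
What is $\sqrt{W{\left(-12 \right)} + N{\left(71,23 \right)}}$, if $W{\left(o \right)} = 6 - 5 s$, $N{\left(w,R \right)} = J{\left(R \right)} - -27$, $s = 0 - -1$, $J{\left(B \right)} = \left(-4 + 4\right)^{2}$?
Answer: $2 \sqrt{7} \approx 5.2915$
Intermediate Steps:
$J{\left(B \right)} = 0$ ($J{\left(B \right)} = 0^{2} = 0$)
$s = 1$ ($s = 0 + 1 = 1$)
$N{\left(w,R \right)} = 27$ ($N{\left(w,R \right)} = 0 - -27 = 0 + 27 = 27$)
$W{\left(o \right)} = 1$ ($W{\left(o \right)} = 6 - 5 = 1$)
$\sqrt{W{\left(-12 \right)} + N{\left(71,23 \right)}} = \sqrt{1 + 27} = \sqrt{28} = 2 \sqrt{7}$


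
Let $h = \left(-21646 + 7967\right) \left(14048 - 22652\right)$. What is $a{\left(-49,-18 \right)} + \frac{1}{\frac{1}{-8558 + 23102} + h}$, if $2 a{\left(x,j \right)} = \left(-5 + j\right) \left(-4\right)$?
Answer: $\frac{78740188277374}{1711743223105} \approx 46.0$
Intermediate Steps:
$h = 117694116$ ($h = \left(-13679\right) \left(-8604\right) = 117694116$)
$a{\left(x,j \right)} = 10 - 2 j$ ($a{\left(x,j \right)} = \frac{\left(-5 + j\right) \left(-4\right)}{2} = \frac{20 - 4 j}{2} = 10 - 2 j$)
$a{\left(-49,-18 \right)} + \frac{1}{\frac{1}{-8558 + 23102} + h} = \left(10 - -36\right) + \frac{1}{\frac{1}{-8558 + 23102} + 117694116} = \left(10 + 36\right) + \frac{1}{\frac{1}{14544} + 117694116} = 46 + \frac{1}{\frac{1}{14544} + 117694116} = 46 + \frac{1}{\frac{1711743223105}{14544}} = 46 + \frac{14544}{1711743223105} = \frac{78740188277374}{1711743223105}$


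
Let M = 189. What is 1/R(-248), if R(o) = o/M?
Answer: -189/248 ≈ -0.76210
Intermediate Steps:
R(o) = o/189
1/R(-248) = 1/((1/189)*(-248)) = 1/(-248/189) = -189/248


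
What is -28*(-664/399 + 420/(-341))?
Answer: 1576016/19437 ≈ 81.083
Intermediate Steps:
-28*(-664/399 + 420/(-341)) = -28*(-664*1/399 + 420*(-1/341)) = -28*(-664/399 - 420/341) = -28*(-394004/136059) = 1576016/19437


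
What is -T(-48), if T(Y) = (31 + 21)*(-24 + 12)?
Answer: 624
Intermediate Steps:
T(Y) = -624 (T(Y) = 52*(-12) = -624)
-T(-48) = -1*(-624) = 624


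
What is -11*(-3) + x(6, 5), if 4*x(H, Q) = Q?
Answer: 137/4 ≈ 34.250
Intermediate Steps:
x(H, Q) = Q/4
-11*(-3) + x(6, 5) = -11*(-3) + (1/4)*5 = 33 + 5/4 = 137/4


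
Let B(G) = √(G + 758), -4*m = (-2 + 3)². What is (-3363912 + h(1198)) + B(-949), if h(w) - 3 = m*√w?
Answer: -3363909 - √1198/4 + I*√191 ≈ -3.3639e+6 + 13.82*I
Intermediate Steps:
m = -¼ (m = -(-2 + 3)²/4 = -¼*1² = -¼*1 = -¼ ≈ -0.25000)
B(G) = √(758 + G)
h(w) = 3 - √w/4
(-3363912 + h(1198)) + B(-949) = (-3363912 + (3 - √1198/4)) + √(758 - 949) = (-3363909 - √1198/4) + √(-191) = (-3363909 - √1198/4) + I*√191 = -3363909 - √1198/4 + I*√191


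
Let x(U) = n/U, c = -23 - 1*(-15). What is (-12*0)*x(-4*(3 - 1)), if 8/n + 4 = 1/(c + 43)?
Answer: 0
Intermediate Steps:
c = -8 (c = -23 + 15 = -8)
n = -280/139 (n = 8/(-4 + 1/(-8 + 43)) = 8/(-4 + 1/35) = 8/(-139/35) = 8*(-35/139) = -280/139 ≈ -2.0144)
x(U) = -280/(139*U)
(-12*0)*x(-4*(3 - 1)) = (-12*0)*(-280*(-1/(4*(3 - 1)))/139) = 0*(-280/(139*((-4*2)))) = 0*(-280/139/(-8)) = 0*(-280/139*(-⅛)) = 0*(35/139) = 0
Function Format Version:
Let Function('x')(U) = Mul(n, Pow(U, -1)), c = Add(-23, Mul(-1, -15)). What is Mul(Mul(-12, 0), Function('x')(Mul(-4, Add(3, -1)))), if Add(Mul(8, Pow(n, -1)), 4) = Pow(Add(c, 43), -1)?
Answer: 0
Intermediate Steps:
c = -8 (c = Add(-23, 15) = -8)
n = Rational(-280, 139) (n = Mul(8, Pow(Add(-4, Pow(Add(-8, 43), -1)), -1)) = Mul(8, Pow(Add(-4, Pow(35, -1)), -1)) = Mul(8, Pow(Add(-4, Rational(1, 35)), -1)) = Mul(8, Pow(Rational(-139, 35), -1)) = Mul(8, Rational(-35, 139)) = Rational(-280, 139) ≈ -2.0144)
Function('x')(U) = Mul(Rational(-280, 139), Pow(U, -1))
Mul(Mul(-12, 0), Function('x')(Mul(-4, Add(3, -1)))) = Mul(Mul(-12, 0), Mul(Rational(-280, 139), Pow(Mul(-4, Add(3, -1)), -1))) = Mul(0, Mul(Rational(-280, 139), Pow(Mul(-4, 2), -1))) = Mul(0, Mul(Rational(-280, 139), Pow(-8, -1))) = Mul(0, Mul(Rational(-280, 139), Rational(-1, 8))) = Mul(0, Rational(35, 139)) = 0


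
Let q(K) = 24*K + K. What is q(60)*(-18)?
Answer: -27000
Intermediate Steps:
q(K) = 25*K
q(60)*(-18) = (25*60)*(-18) = 1500*(-18) = -27000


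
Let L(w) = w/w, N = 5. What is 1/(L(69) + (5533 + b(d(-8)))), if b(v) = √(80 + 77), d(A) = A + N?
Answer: 5534/30624999 - √157/30624999 ≈ 0.00018029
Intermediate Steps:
d(A) = 5 + A (d(A) = A + 5 = 5 + A)
b(v) = √157
L(w) = 1
1/(L(69) + (5533 + b(d(-8)))) = 1/(1 + (5533 + √157)) = 1/(5534 + √157)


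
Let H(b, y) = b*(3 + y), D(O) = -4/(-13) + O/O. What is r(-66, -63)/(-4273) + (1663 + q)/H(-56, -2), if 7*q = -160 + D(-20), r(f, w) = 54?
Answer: -319052947/10887604 ≈ -29.304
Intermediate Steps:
D(O) = 17/13 (D(O) = -4*(-1/13) + 1 = 4/13 + 1 = 17/13)
q = -2063/91 (q = (-160 + 17/13)/7 = (⅐)*(-2063/13) = -2063/91 ≈ -22.670)
r(-66, -63)/(-4273) + (1663 + q)/H(-56, -2) = 54/(-4273) + (1663 - 2063/91)/((-56*(3 - 2))) = 54*(-1/4273) + 149270/(91*((-56*1))) = -54/4273 + (149270/91)/(-56) = -54/4273 + (149270/91)*(-1/56) = -54/4273 - 74635/2548 = -319052947/10887604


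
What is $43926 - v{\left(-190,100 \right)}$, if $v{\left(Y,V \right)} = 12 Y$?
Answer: $46206$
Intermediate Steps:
$43926 - v{\left(-190,100 \right)} = 43926 - 12 \left(-190\right) = 43926 - -2280 = 43926 + 2280 = 46206$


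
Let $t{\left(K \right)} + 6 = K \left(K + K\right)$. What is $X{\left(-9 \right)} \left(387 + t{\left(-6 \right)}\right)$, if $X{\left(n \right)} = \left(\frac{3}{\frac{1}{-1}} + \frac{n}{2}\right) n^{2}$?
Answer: $- \frac{550395}{2} \approx -2.752 \cdot 10^{5}$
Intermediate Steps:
$t{\left(K \right)} = -6 + 2 K^{2}$ ($t{\left(K \right)} = -6 + K \left(K + K\right) = -6 + K 2 K = -6 + 2 K^{2}$)
$X{\left(n \right)} = n^{2} \left(-3 + \frac{n}{2}\right)$ ($X{\left(n \right)} = \left(\frac{3}{-1} + n \frac{1}{2}\right) n^{2} = \left(3 \left(-1\right) + \frac{n}{2}\right) n^{2} = \left(-3 + \frac{n}{2}\right) n^{2} = n^{2} \left(-3 + \frac{n}{2}\right)$)
$X{\left(-9 \right)} \left(387 + t{\left(-6 \right)}\right) = \frac{\left(-9\right)^{2} \left(-6 - 9\right)}{2} \left(387 - \left(6 - 2 \left(-6\right)^{2}\right)\right) = \frac{1}{2} \cdot 81 \left(-15\right) \left(387 + \left(-6 + 2 \cdot 36\right)\right) = - \frac{1215 \left(387 + \left(-6 + 72\right)\right)}{2} = - \frac{1215 \left(387 + 66\right)}{2} = \left(- \frac{1215}{2}\right) 453 = - \frac{550395}{2}$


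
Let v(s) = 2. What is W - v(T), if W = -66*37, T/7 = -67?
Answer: -2444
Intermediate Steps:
T = -469 (T = 7*(-67) = -469)
W = -2442
W - v(T) = -2442 - 1*2 = -2442 - 2 = -2444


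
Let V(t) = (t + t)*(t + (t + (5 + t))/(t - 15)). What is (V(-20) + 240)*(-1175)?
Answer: -1175000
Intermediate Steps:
V(t) = 2*t*(t + (5 + 2*t)/(-15 + t)) (V(t) = (2*t)*(t + (5 + 2*t)/(-15 + t)) = 2*t*(t + (5 + 2*t)/(-15 + t)))
(V(-20) + 240)*(-1175) = (2*(-20)*(5 + (-20)² - 13*(-20))/(-15 - 20) + 240)*(-1175) = (2*(-20)*(5 + 400 + 260)/(-35) + 240)*(-1175) = (2*(-20)*(-1/35)*665 + 240)*(-1175) = (760 + 240)*(-1175) = 1000*(-1175) = -1175000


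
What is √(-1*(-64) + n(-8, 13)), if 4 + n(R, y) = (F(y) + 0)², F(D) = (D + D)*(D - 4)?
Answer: 4*√3426 ≈ 234.13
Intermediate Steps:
F(D) = 2*D*(-4 + D) (F(D) = (2*D)*(-4 + D) = 2*D*(-4 + D))
n(R, y) = -4 + 4*y²*(-4 + y)² (n(R, y) = -4 + (2*y*(-4 + y) + 0)² = -4 + (2*y*(-4 + y))² = -4 + 4*y²*(-4 + y)²)
√(-1*(-64) + n(-8, 13)) = √(-1*(-64) + (-4 + 4*13²*(-4 + 13)²)) = √(64 + (-4 + 4*169*9²)) = √(64 + (-4 + 4*169*81)) = √(64 + (-4 + 54756)) = √(64 + 54752) = √54816 = 4*√3426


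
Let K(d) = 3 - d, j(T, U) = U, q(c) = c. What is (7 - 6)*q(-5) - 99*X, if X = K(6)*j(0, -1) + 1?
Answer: -401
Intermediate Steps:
X = 4 (X = (3 - 1*6)*(-1) + 1 = (3 - 6)*(-1) + 1 = -3*(-1) + 1 = 3 + 1 = 4)
(7 - 6)*q(-5) - 99*X = (7 - 6)*(-5) - 99*4 = 1*(-5) - 396 = -5 - 396 = -401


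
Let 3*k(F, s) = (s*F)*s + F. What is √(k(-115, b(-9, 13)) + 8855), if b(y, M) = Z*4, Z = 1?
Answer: √73830/3 ≈ 90.572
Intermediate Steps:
b(y, M) = 4 (b(y, M) = 1*4 = 4)
k(F, s) = F/3 + F*s²/3 (k(F, s) = ((s*F)*s + F)/3 = ((F*s)*s + F)/3 = (F*s² + F)/3 = (F + F*s²)/3 = F/3 + F*s²/3)
√(k(-115, b(-9, 13)) + 8855) = √((⅓)*(-115)*(1 + 4²) + 8855) = √((⅓)*(-115)*(1 + 16) + 8855) = √((⅓)*(-115)*17 + 8855) = √(-1955/3 + 8855) = √(24610/3) = √73830/3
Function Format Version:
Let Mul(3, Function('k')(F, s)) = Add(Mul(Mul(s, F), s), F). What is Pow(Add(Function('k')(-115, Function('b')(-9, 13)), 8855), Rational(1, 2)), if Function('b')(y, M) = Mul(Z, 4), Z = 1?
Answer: Mul(Rational(1, 3), Pow(73830, Rational(1, 2))) ≈ 90.572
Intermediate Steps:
Function('b')(y, M) = 4 (Function('b')(y, M) = Mul(1, 4) = 4)
Function('k')(F, s) = Add(Mul(Rational(1, 3), F), Mul(Rational(1, 3), F, Pow(s, 2))) (Function('k')(F, s) = Mul(Rational(1, 3), Add(Mul(Mul(s, F), s), F)) = Mul(Rational(1, 3), Add(Mul(Mul(F, s), s), F)) = Mul(Rational(1, 3), Add(Mul(F, Pow(s, 2)), F)) = Mul(Rational(1, 3), Add(F, Mul(F, Pow(s, 2)))) = Add(Mul(Rational(1, 3), F), Mul(Rational(1, 3), F, Pow(s, 2))))
Pow(Add(Function('k')(-115, Function('b')(-9, 13)), 8855), Rational(1, 2)) = Pow(Add(Mul(Rational(1, 3), -115, Add(1, Pow(4, 2))), 8855), Rational(1, 2)) = Pow(Add(Mul(Rational(1, 3), -115, Add(1, 16)), 8855), Rational(1, 2)) = Pow(Add(Mul(Rational(1, 3), -115, 17), 8855), Rational(1, 2)) = Pow(Add(Rational(-1955, 3), 8855), Rational(1, 2)) = Pow(Rational(24610, 3), Rational(1, 2)) = Mul(Rational(1, 3), Pow(73830, Rational(1, 2)))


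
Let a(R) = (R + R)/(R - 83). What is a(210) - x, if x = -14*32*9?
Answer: 512484/127 ≈ 4035.3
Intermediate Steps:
x = -4032 (x = -448*9 = -4032)
a(R) = 2*R/(-83 + R) (a(R) = (2*R)/(-83 + R) = 2*R/(-83 + R))
a(210) - x = 2*210/(-83 + 210) - 1*(-4032) = 2*210/127 + 4032 = 2*210*(1/127) + 4032 = 420/127 + 4032 = 512484/127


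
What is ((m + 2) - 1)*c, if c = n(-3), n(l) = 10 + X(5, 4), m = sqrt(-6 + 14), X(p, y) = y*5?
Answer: 30 + 60*sqrt(2) ≈ 114.85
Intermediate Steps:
X(p, y) = 5*y
m = 2*sqrt(2) (m = sqrt(8) = 2*sqrt(2) ≈ 2.8284)
n(l) = 30 (n(l) = 10 + 5*4 = 10 + 20 = 30)
c = 30
((m + 2) - 1)*c = ((2*sqrt(2) + 2) - 1)*30 = ((2 + 2*sqrt(2)) - 1)*30 = (1 + 2*sqrt(2))*30 = 30 + 60*sqrt(2)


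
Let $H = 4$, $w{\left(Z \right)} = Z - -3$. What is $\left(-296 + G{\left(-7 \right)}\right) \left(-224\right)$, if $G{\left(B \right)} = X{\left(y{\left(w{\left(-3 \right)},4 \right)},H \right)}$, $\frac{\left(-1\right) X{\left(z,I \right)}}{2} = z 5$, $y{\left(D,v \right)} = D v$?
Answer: $66304$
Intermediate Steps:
$w{\left(Z \right)} = 3 + Z$ ($w{\left(Z \right)} = Z + 3 = 3 + Z$)
$X{\left(z,I \right)} = - 10 z$ ($X{\left(z,I \right)} = - 2 z 5 = - 2 \cdot 5 z = - 10 z$)
$G{\left(B \right)} = 0$ ($G{\left(B \right)} = - 10 \left(3 - 3\right) 4 = - 10 \cdot 0 \cdot 4 = \left(-10\right) 0 = 0$)
$\left(-296 + G{\left(-7 \right)}\right) \left(-224\right) = \left(-296 + 0\right) \left(-224\right) = \left(-296\right) \left(-224\right) = 66304$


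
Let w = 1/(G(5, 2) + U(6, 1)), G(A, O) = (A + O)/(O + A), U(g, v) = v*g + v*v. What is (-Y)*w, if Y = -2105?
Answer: 2105/8 ≈ 263.13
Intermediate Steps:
U(g, v) = v² + g*v (U(g, v) = g*v + v² = v² + g*v)
G(A, O) = 1 (G(A, O) = (A + O)/(A + O) = 1)
w = ⅛ (w = 1/(1 + 1*(6 + 1)) = 1/(1 + 1*7) = 1/(1 + 7) = 1/8 = ⅛ ≈ 0.12500)
(-Y)*w = -1*(-2105)*(⅛) = 2105*(⅛) = 2105/8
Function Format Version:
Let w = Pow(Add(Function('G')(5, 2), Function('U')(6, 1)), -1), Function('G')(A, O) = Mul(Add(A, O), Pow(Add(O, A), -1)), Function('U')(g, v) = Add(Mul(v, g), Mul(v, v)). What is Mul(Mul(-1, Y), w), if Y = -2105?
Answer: Rational(2105, 8) ≈ 263.13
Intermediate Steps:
Function('U')(g, v) = Add(Pow(v, 2), Mul(g, v)) (Function('U')(g, v) = Add(Mul(g, v), Pow(v, 2)) = Add(Pow(v, 2), Mul(g, v)))
Function('G')(A, O) = 1 (Function('G')(A, O) = Mul(Add(A, O), Pow(Add(A, O), -1)) = 1)
w = Rational(1, 8) (w = Pow(Add(1, Mul(1, Add(6, 1))), -1) = Pow(Add(1, Mul(1, 7)), -1) = Pow(Add(1, 7), -1) = Pow(8, -1) = Rational(1, 8) ≈ 0.12500)
Mul(Mul(-1, Y), w) = Mul(Mul(-1, -2105), Rational(1, 8)) = Mul(2105, Rational(1, 8)) = Rational(2105, 8)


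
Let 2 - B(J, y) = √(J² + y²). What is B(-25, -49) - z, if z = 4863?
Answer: -4861 - √3026 ≈ -4916.0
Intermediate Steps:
B(J, y) = 2 - √(J² + y²)
B(-25, -49) - z = (2 - √((-25)² + (-49)²)) - 1*4863 = (2 - √(625 + 2401)) - 4863 = (2 - √3026) - 4863 = -4861 - √3026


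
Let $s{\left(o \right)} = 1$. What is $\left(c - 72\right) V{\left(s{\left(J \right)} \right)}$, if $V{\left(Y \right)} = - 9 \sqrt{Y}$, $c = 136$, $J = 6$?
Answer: $-576$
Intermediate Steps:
$\left(c - 72\right) V{\left(s{\left(J \right)} \right)} = \left(136 - 72\right) \left(- 9 \sqrt{1}\right) = 64 \left(\left(-9\right) 1\right) = 64 \left(-9\right) = -576$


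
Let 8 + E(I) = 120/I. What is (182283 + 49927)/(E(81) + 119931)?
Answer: 6269670/3237961 ≈ 1.9363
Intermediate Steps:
E(I) = -8 + 120/I
(182283 + 49927)/(E(81) + 119931) = (182283 + 49927)/((-8 + 120/81) + 119931) = 232210/((-8 + 120*(1/81)) + 119931) = 232210/((-8 + 40/27) + 119931) = 232210/(-176/27 + 119931) = 232210/(3237961/27) = 232210*(27/3237961) = 6269670/3237961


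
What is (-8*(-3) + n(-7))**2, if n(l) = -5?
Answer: 361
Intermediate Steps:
(-8*(-3) + n(-7))**2 = (-8*(-3) - 5)**2 = (24 - 5)**2 = 19**2 = 361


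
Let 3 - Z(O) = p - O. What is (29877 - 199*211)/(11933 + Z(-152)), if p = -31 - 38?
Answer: -12112/11853 ≈ -1.0219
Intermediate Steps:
p = -69
Z(O) = 72 + O (Z(O) = 3 - (-69 - O) = 3 + (69 + O) = 72 + O)
(29877 - 199*211)/(11933 + Z(-152)) = (29877 - 199*211)/(11933 + (72 - 152)) = (29877 - 41989)/(11933 - 80) = -12112/11853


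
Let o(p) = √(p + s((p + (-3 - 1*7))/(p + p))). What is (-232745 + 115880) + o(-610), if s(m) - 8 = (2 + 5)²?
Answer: -116865 + I*√553 ≈ -1.1687e+5 + 23.516*I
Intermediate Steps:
s(m) = 57 (s(m) = 8 + (2 + 5)² = 8 + 7² = 8 + 49 = 57)
o(p) = √(57 + p) (o(p) = √(p + 57) = √(57 + p))
(-232745 + 115880) + o(-610) = (-232745 + 115880) + √(57 - 610) = -116865 + √(-553) = -116865 + I*√553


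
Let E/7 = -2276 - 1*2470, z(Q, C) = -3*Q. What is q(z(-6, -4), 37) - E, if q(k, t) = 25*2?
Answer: 33272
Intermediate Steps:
q(k, t) = 50
E = -33222 (E = 7*(-2276 - 1*2470) = 7*(-2276 - 2470) = 7*(-4746) = -33222)
q(z(-6, -4), 37) - E = 50 - 1*(-33222) = 50 + 33222 = 33272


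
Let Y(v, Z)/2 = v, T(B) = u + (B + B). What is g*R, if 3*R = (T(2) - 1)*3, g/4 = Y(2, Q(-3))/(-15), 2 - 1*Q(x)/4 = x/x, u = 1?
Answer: -64/15 ≈ -4.2667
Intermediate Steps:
T(B) = 1 + 2*B (T(B) = 1 + (B + B) = 1 + 2*B)
Q(x) = 4 (Q(x) = 8 - 4*x/x = 8 - 4*1 = 8 - 4 = 4)
Y(v, Z) = 2*v
g = -16/15 (g = 4*((2*2)/(-15)) = 4*(4*(-1/15)) = 4*(-4/15) = -16/15 ≈ -1.0667)
R = 4 (R = (((1 + 2*2) - 1)*3)/3 = (((1 + 4) - 1)*3)/3 = ((5 - 1)*3)/3 = (4*3)/3 = (⅓)*12 = 4)
g*R = -16/15*4 = -64/15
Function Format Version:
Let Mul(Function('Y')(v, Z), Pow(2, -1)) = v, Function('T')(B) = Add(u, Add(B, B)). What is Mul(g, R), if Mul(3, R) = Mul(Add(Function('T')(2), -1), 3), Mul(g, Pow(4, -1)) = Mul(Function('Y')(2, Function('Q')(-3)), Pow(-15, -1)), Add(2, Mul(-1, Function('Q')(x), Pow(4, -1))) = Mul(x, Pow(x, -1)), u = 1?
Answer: Rational(-64, 15) ≈ -4.2667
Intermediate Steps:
Function('T')(B) = Add(1, Mul(2, B)) (Function('T')(B) = Add(1, Add(B, B)) = Add(1, Mul(2, B)))
Function('Q')(x) = 4 (Function('Q')(x) = Add(8, Mul(-4, Mul(x, Pow(x, -1)))) = Add(8, Mul(-4, 1)) = Add(8, -4) = 4)
Function('Y')(v, Z) = Mul(2, v)
g = Rational(-16, 15) (g = Mul(4, Mul(Mul(2, 2), Pow(-15, -1))) = Mul(4, Mul(4, Rational(-1, 15))) = Mul(4, Rational(-4, 15)) = Rational(-16, 15) ≈ -1.0667)
R = 4 (R = Mul(Rational(1, 3), Mul(Add(Add(1, Mul(2, 2)), -1), 3)) = Mul(Rational(1, 3), Mul(Add(Add(1, 4), -1), 3)) = Mul(Rational(1, 3), Mul(Add(5, -1), 3)) = Mul(Rational(1, 3), Mul(4, 3)) = Mul(Rational(1, 3), 12) = 4)
Mul(g, R) = Mul(Rational(-16, 15), 4) = Rational(-64, 15)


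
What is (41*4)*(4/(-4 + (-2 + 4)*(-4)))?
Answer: -164/3 ≈ -54.667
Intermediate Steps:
(41*4)*(4/(-4 + (-2 + 4)*(-4))) = 164*(4/(-4 + 2*(-4))) = 164*(4/(-4 - 8)) = 164*(4/(-12)) = 164*(4*(-1/12)) = 164*(-1/3) = -164/3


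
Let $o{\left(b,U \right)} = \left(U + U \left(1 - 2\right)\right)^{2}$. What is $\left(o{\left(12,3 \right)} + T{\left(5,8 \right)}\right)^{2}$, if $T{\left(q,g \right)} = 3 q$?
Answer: $225$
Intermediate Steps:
$o{\left(b,U \right)} = 0$ ($o{\left(b,U \right)} = \left(U + U \left(-1\right)\right)^{2} = \left(U - U\right)^{2} = 0^{2} = 0$)
$\left(o{\left(12,3 \right)} + T{\left(5,8 \right)}\right)^{2} = \left(0 + 3 \cdot 5\right)^{2} = \left(0 + 15\right)^{2} = 15^{2} = 225$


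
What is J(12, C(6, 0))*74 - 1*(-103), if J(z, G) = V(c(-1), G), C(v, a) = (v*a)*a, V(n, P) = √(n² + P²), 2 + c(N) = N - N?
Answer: 251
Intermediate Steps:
c(N) = -2 (c(N) = -2 + (N - N) = -2 + 0 = -2)
V(n, P) = √(P² + n²)
C(v, a) = v*a² (C(v, a) = (a*v)*a = v*a²)
J(z, G) = √(4 + G²) (J(z, G) = √(G² + (-2)²) = √(G² + 4) = √(4 + G²))
J(12, C(6, 0))*74 - 1*(-103) = √(4 + (6*0²)²)*74 - 1*(-103) = √(4 + (6*0)²)*74 + 103 = √(4 + 0²)*74 + 103 = √(4 + 0)*74 + 103 = √4*74 + 103 = 2*74 + 103 = 148 + 103 = 251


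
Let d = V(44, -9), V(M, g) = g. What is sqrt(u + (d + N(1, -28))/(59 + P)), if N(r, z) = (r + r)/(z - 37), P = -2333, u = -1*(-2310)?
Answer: sqrt(50468495755470)/147810 ≈ 48.063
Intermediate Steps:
u = 2310
N(r, z) = 2*r/(-37 + z) (N(r, z) = (2*r)/(-37 + z) = 2*r/(-37 + z))
d = -9
sqrt(u + (d + N(1, -28))/(59 + P)) = sqrt(2310 + (-9 + 2*1/(-37 - 28))/(59 - 2333)) = sqrt(2310 + (-9 + 2*1/(-65))/(-2274)) = sqrt(2310 + (-9 + 2*1*(-1/65))*(-1/2274)) = sqrt(2310 + (-9 - 2/65)*(-1/2274)) = sqrt(2310 - 587/65*(-1/2274)) = sqrt(2310 + 587/147810) = sqrt(341441687/147810) = sqrt(50468495755470)/147810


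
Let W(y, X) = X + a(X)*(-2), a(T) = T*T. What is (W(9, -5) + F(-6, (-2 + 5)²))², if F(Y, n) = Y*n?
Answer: 11881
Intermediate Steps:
a(T) = T²
W(y, X) = X - 2*X² (W(y, X) = X + X²*(-2) = X - 2*X²)
(W(9, -5) + F(-6, (-2 + 5)²))² = (-5*(1 - 2*(-5)) - 6*(-2 + 5)²)² = (-5*(1 + 10) - 6*3²)² = (-5*11 - 6*9)² = (-55 - 54)² = (-109)² = 11881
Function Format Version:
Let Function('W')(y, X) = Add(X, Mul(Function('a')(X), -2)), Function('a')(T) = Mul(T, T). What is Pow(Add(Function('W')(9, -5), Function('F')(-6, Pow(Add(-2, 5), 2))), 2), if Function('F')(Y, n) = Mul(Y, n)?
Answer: 11881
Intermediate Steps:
Function('a')(T) = Pow(T, 2)
Function('W')(y, X) = Add(X, Mul(-2, Pow(X, 2))) (Function('W')(y, X) = Add(X, Mul(Pow(X, 2), -2)) = Add(X, Mul(-2, Pow(X, 2))))
Pow(Add(Function('W')(9, -5), Function('F')(-6, Pow(Add(-2, 5), 2))), 2) = Pow(Add(Mul(-5, Add(1, Mul(-2, -5))), Mul(-6, Pow(Add(-2, 5), 2))), 2) = Pow(Add(Mul(-5, Add(1, 10)), Mul(-6, Pow(3, 2))), 2) = Pow(Add(Mul(-5, 11), Mul(-6, 9)), 2) = Pow(Add(-55, -54), 2) = Pow(-109, 2) = 11881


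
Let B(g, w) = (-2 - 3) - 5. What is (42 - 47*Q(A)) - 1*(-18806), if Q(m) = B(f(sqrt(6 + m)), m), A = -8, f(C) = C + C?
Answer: 19318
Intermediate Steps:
f(C) = 2*C
B(g, w) = -10 (B(g, w) = -5 - 5 = -10)
Q(m) = -10
(42 - 47*Q(A)) - 1*(-18806) = (42 - 47*(-10)) - 1*(-18806) = (42 + 470) + 18806 = 512 + 18806 = 19318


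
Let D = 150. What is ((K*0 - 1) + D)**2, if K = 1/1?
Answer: 22201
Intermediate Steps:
K = 1
((K*0 - 1) + D)**2 = ((1*0 - 1) + 150)**2 = ((0 - 1) + 150)**2 = (-1 + 150)**2 = 149**2 = 22201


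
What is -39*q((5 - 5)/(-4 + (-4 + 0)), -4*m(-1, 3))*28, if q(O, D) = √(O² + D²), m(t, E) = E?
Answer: -13104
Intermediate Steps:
q(O, D) = √(D² + O²)
-39*q((5 - 5)/(-4 + (-4 + 0)), -4*m(-1, 3))*28 = -39*√((-4*3)² + ((5 - 5)/(-4 + (-4 + 0)))²)*28 = -39*√((-12)² + (0/(-4 - 4))²)*28 = -39*√(144 + (0/(-8))²)*28 = -39*√(144 + (0*(-⅛))²)*28 = -39*√(144 + 0²)*28 = -39*√(144 + 0)*28 = -39*√144*28 = -39*12*28 = -468*28 = -13104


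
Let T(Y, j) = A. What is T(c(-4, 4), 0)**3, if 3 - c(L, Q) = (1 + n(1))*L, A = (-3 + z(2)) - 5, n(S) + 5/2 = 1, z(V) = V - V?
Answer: -512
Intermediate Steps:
z(V) = 0
n(S) = -3/2 (n(S) = -5/2 + 1 = -3/2)
A = -8 (A = (-3 + 0) - 5 = -3 - 5 = -8)
c(L, Q) = 3 + L/2 (c(L, Q) = 3 - (1 - 3/2)*L = 3 - (-1)*L/2 = 3 + L/2)
T(Y, j) = -8
T(c(-4, 4), 0)**3 = (-8)**3 = -512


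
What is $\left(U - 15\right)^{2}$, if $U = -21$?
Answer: $1296$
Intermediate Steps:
$\left(U - 15\right)^{2} = \left(-21 - 15\right)^{2} = \left(-36\right)^{2} = 1296$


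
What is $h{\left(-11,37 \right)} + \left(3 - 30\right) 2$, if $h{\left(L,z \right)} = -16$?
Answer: $-70$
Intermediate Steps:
$h{\left(-11,37 \right)} + \left(3 - 30\right) 2 = -16 + \left(3 - 30\right) 2 = -16 - 54 = -70$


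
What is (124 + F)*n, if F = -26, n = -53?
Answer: -5194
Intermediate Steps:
(124 + F)*n = (124 - 26)*(-53) = 98*(-53) = -5194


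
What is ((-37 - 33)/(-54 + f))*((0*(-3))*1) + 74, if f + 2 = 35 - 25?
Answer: 74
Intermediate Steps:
f = 8 (f = -2 + (35 - 25) = -2 + 10 = 8)
((-37 - 33)/(-54 + f))*((0*(-3))*1) + 74 = ((-37 - 33)/(-54 + 8))*((0*(-3))*1) + 74 = (-70/(-46))*(0*1) + 74 = -70*(-1/46)*0 + 74 = (35/23)*0 + 74 = 0 + 74 = 74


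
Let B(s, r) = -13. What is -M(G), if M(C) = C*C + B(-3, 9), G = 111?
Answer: -12308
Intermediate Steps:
M(C) = -13 + C**2 (M(C) = C*C - 13 = C**2 - 13 = -13 + C**2)
-M(G) = -(-13 + 111**2) = -(-13 + 12321) = -1*12308 = -12308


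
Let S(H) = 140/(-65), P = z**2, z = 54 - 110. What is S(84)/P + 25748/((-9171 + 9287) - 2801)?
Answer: -37491773/3909360 ≈ -9.5903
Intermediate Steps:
z = -56
P = 3136 (P = (-56)**2 = 3136)
S(H) = -28/13 (S(H) = 140*(-1/65) = -28/13)
S(84)/P + 25748/((-9171 + 9287) - 2801) = -28/13/3136 + 25748/((-9171 + 9287) - 2801) = -28/13*1/3136 + 25748/(116 - 2801) = -1/1456 + 25748/(-2685) = -1/1456 + 25748*(-1/2685) = -1/1456 - 25748/2685 = -37491773/3909360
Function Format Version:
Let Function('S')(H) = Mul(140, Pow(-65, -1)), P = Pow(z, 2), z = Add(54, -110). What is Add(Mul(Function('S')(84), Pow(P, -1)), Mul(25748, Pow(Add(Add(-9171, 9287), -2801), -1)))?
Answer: Rational(-37491773, 3909360) ≈ -9.5903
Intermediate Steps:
z = -56
P = 3136 (P = Pow(-56, 2) = 3136)
Function('S')(H) = Rational(-28, 13) (Function('S')(H) = Mul(140, Rational(-1, 65)) = Rational(-28, 13))
Add(Mul(Function('S')(84), Pow(P, -1)), Mul(25748, Pow(Add(Add(-9171, 9287), -2801), -1))) = Add(Mul(Rational(-28, 13), Pow(3136, -1)), Mul(25748, Pow(Add(Add(-9171, 9287), -2801), -1))) = Add(Mul(Rational(-28, 13), Rational(1, 3136)), Mul(25748, Pow(Add(116, -2801), -1))) = Add(Rational(-1, 1456), Mul(25748, Pow(-2685, -1))) = Add(Rational(-1, 1456), Mul(25748, Rational(-1, 2685))) = Add(Rational(-1, 1456), Rational(-25748, 2685)) = Rational(-37491773, 3909360)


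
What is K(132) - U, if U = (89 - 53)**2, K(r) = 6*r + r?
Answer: -372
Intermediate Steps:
K(r) = 7*r
U = 1296 (U = 36**2 = 1296)
K(132) - U = 7*132 - 1*1296 = 924 - 1296 = -372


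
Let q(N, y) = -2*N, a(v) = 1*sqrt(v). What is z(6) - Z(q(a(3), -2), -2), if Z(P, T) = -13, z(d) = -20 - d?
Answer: -13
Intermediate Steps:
a(v) = sqrt(v)
z(6) - Z(q(a(3), -2), -2) = (-20 - 1*6) - 1*(-13) = (-20 - 6) + 13 = -26 + 13 = -13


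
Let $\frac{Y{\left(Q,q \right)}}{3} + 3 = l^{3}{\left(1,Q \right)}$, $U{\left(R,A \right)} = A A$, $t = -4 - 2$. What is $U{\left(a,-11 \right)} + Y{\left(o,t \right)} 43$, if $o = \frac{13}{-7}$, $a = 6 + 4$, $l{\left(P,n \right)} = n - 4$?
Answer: $- \frac{8982047}{343} \approx -26187.0$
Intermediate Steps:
$l{\left(P,n \right)} = -4 + n$
$t = -6$
$a = 10$
$U{\left(R,A \right)} = A^{2}$
$o = - \frac{13}{7}$ ($o = 13 \left(- \frac{1}{7}\right) = - \frac{13}{7} \approx -1.8571$)
$Y{\left(Q,q \right)} = -9 + 3 \left(-4 + Q\right)^{3}$
$U{\left(a,-11 \right)} + Y{\left(o,t \right)} 43 = \left(-11\right)^{2} + \left(-9 + 3 \left(-4 - \frac{13}{7}\right)^{3}\right) 43 = 121 + \left(-9 + 3 \left(- \frac{41}{7}\right)^{3}\right) 43 = 121 + \left(-9 + 3 \left(- \frac{68921}{343}\right)\right) 43 = 121 + \left(-9 - \frac{206763}{343}\right) 43 = 121 - \frac{9023550}{343} = - \frac{8982047}{343}$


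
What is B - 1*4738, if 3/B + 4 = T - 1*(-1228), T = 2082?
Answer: -5221275/1102 ≈ -4738.0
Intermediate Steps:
B = 1/1102 (B = 3/(-4 + (2082 - 1*(-1228))) = 3/(-4 + (2082 + 1228)) = 3/(-4 + 3310) = 3/3306 = 3*(1/3306) = 1/1102 ≈ 0.00090744)
B - 1*4738 = 1/1102 - 1*4738 = 1/1102 - 4738 = -5221275/1102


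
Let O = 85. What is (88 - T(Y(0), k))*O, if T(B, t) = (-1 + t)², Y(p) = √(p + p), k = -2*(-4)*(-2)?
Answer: -17085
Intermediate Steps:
k = -16 (k = 8*(-2) = -16)
Y(p) = √2*√p (Y(p) = √(2*p) = √2*√p)
(88 - T(Y(0), k))*O = (88 - (-1 - 16)²)*85 = (88 - 1*(-17)²)*85 = (88 - 1*289)*85 = (88 - 289)*85 = -201*85 = -17085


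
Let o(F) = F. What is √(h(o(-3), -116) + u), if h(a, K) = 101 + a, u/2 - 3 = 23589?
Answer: √47282 ≈ 217.44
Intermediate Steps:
u = 47184 (u = 6 + 2*23589 = 6 + 47178 = 47184)
√(h(o(-3), -116) + u) = √((101 - 3) + 47184) = √(98 + 47184) = √47282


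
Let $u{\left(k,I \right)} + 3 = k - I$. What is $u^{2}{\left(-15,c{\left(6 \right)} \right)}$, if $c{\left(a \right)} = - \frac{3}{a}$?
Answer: $\frac{1225}{4} \approx 306.25$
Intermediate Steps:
$u{\left(k,I \right)} = -3 + k - I$ ($u{\left(k,I \right)} = -3 - \left(I - k\right) = -3 + k - I$)
$u^{2}{\left(-15,c{\left(6 \right)} \right)} = \left(-3 - 15 - - \frac{3}{6}\right)^{2} = \left(-3 - 15 - \left(-3\right) \frac{1}{6}\right)^{2} = \left(-3 - 15 - - \frac{1}{2}\right)^{2} = \left(-3 - 15 + \frac{1}{2}\right)^{2} = \left(- \frac{35}{2}\right)^{2} = \frac{1225}{4}$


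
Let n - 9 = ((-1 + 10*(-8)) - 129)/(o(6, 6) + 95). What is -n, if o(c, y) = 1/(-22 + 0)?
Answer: -14181/2089 ≈ -6.7884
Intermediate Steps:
o(c, y) = -1/22 (o(c, y) = 1/(-22) = -1/22)
n = 14181/2089 (n = 9 + ((-1 + 10*(-8)) - 129)/(-1/22 + 95) = 9 + ((-1 - 80) - 129)/(2089/22) = 9 + (-81 - 129)*(22/2089) = 9 - 210*22/2089 = 9 - 4620/2089 = 14181/2089 ≈ 6.7884)
-n = -1*14181/2089 = -14181/2089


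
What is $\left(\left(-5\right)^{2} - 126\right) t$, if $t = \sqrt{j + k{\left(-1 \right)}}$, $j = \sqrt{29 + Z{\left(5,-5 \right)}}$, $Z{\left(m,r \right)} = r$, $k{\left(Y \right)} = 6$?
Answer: $- 101 \sqrt{6 + 2 \sqrt{6}} \approx -333.44$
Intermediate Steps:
$j = 2 \sqrt{6}$ ($j = \sqrt{29 - 5} = \sqrt{24} = 2 \sqrt{6} \approx 4.899$)
$t = \sqrt{6 + 2 \sqrt{6}}$ ($t = \sqrt{2 \sqrt{6} + 6} = \sqrt{6 + 2 \sqrt{6}} \approx 3.3014$)
$\left(\left(-5\right)^{2} - 126\right) t = \left(\left(-5\right)^{2} - 126\right) \sqrt{6 + 2 \sqrt{6}} = \left(25 - 126\right) \sqrt{6 + 2 \sqrt{6}} = - 101 \sqrt{6 + 2 \sqrt{6}}$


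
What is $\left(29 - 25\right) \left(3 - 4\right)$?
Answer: $-4$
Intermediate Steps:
$\left(29 - 25\right) \left(3 - 4\right) = 4 \left(-1\right) = -4$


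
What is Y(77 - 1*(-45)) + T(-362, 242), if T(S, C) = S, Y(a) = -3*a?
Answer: -728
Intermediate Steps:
Y(77 - 1*(-45)) + T(-362, 242) = -3*(77 - 1*(-45)) - 362 = -3*(77 + 45) - 362 = -3*122 - 362 = -366 - 362 = -728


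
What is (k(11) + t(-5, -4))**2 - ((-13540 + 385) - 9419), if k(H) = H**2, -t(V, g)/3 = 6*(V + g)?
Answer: 102663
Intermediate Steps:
t(V, g) = -18*V - 18*g (t(V, g) = -18*(V + g) = -3*(6*V + 6*g) = -18*V - 18*g)
(k(11) + t(-5, -4))**2 - ((-13540 + 385) - 9419) = (11**2 + (-18*(-5) - 18*(-4)))**2 - ((-13540 + 385) - 9419) = (121 + (90 + 72))**2 - (-13155 - 9419) = (121 + 162)**2 - 1*(-22574) = 283**2 + 22574 = 80089 + 22574 = 102663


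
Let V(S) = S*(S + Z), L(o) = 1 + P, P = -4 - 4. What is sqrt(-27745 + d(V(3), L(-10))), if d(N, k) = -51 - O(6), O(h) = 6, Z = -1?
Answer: I*sqrt(27802) ≈ 166.74*I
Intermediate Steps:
P = -8
L(o) = -7 (L(o) = 1 - 8 = -7)
V(S) = S*(-1 + S) (V(S) = S*(S - 1) = S*(-1 + S))
d(N, k) = -57 (d(N, k) = -51 - 1*6 = -51 - 6 = -57)
sqrt(-27745 + d(V(3), L(-10))) = sqrt(-27745 - 57) = sqrt(-27802) = I*sqrt(27802)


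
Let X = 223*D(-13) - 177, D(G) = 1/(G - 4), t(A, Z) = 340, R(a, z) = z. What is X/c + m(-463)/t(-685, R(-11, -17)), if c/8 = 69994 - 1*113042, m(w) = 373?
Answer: 2008123/1829540 ≈ 1.0976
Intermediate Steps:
c = -344384 (c = 8*(69994 - 1*113042) = 8*(69994 - 113042) = 8*(-43048) = -344384)
D(G) = 1/(-4 + G)
X = -3232/17 (X = 223/(-4 - 13) - 177 = 223/(-17) - 177 = 223*(-1/17) - 177 = -223/17 - 177 = -3232/17 ≈ -190.12)
X/c + m(-463)/t(-685, R(-11, -17)) = -3232/17/(-344384) + 373/340 = -3232/17*(-1/344384) + 373*(1/340) = 101/182954 + 373/340 = 2008123/1829540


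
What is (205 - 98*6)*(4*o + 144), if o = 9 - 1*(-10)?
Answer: -84260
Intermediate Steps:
o = 19 (o = 9 + 10 = 19)
(205 - 98*6)*(4*o + 144) = (205 - 98*6)*(4*19 + 144) = (205 - 588)*(76 + 144) = -383*220 = -84260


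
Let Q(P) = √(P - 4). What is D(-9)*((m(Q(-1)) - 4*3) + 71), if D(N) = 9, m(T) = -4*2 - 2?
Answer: 441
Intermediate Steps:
Q(P) = √(-4 + P)
m(T) = -10 (m(T) = -8 - 2 = -10)
D(-9)*((m(Q(-1)) - 4*3) + 71) = 9*((-10 - 4*3) + 71) = 9*((-10 - 12) + 71) = 9*(-22 + 71) = 9*49 = 441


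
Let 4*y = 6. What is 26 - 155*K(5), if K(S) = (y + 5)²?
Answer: -26091/4 ≈ -6522.8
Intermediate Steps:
y = 3/2 (y = (¼)*6 = 3/2 ≈ 1.5000)
K(S) = 169/4 (K(S) = (3/2 + 5)² = (13/2)² = 169/4)
26 - 155*K(5) = 26 - 155*169/4 = 26 - 26195/4 = -26091/4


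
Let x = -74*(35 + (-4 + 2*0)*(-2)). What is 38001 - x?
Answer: 41183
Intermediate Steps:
x = -3182 (x = -74*(35 + (-4 + 0)*(-2)) = -74*(35 - 4*(-2)) = -74*(35 + 8) = -74*43 = -3182)
38001 - x = 38001 - 1*(-3182) = 38001 + 3182 = 41183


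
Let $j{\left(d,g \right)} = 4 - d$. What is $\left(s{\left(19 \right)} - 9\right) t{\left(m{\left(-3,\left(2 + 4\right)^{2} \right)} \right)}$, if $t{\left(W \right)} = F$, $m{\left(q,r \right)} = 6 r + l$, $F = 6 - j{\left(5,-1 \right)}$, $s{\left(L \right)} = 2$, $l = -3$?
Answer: $-49$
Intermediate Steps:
$F = 7$ ($F = 6 - \left(4 - 5\right) = 6 - -1 = 6 + 1 = 7$)
$m{\left(q,r \right)} = -3 + 6 r$ ($m{\left(q,r \right)} = 6 r - 3 = -3 + 6 r$)
$t{\left(W \right)} = 7$
$\left(s{\left(19 \right)} - 9\right) t{\left(m{\left(-3,\left(2 + 4\right)^{2} \right)} \right)} = \left(2 - 9\right) 7 = \left(-7\right) 7 = -49$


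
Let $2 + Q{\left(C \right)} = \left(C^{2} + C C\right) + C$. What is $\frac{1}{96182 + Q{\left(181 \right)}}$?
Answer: $\frac{1}{161883} \approx 6.1773 \cdot 10^{-6}$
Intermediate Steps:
$Q{\left(C \right)} = -2 + C + 2 C^{2}$ ($Q{\left(C \right)} = -2 + \left(\left(C^{2} + C C\right) + C\right) = -2 + \left(\left(C^{2} + C^{2}\right) + C\right) = -2 + \left(2 C^{2} + C\right) = -2 + \left(C + 2 C^{2}\right) = -2 + C + 2 C^{2}$)
$\frac{1}{96182 + Q{\left(181 \right)}} = \frac{1}{96182 + \left(-2 + 181 + 2 \cdot 181^{2}\right)} = \frac{1}{96182 + \left(-2 + 181 + 2 \cdot 32761\right)} = \frac{1}{96182 + \left(-2 + 181 + 65522\right)} = \frac{1}{96182 + 65701} = \frac{1}{161883}$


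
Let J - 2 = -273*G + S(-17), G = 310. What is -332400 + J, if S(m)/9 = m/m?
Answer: -417019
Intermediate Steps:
S(m) = 9 (S(m) = 9*(m/m) = 9*1 = 9)
J = -84619 (J = 2 + (-273*310 + 9) = 2 + (-84630 + 9) = 2 - 84621 = -84619)
-332400 + J = -332400 - 84619 = -417019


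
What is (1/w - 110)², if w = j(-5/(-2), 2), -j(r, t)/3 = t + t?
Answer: 1745041/144 ≈ 12118.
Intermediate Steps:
j(r, t) = -6*t (j(r, t) = -3*(t + t) = -6*t)
w = -12 (w = -6*2 = -12)
(1/w - 110)² = (1/(-12) - 110)² = (-1/12 - 110)² = (-1321/12)² = 1745041/144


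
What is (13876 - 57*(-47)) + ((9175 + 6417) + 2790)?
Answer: 34937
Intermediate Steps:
(13876 - 57*(-47)) + ((9175 + 6417) + 2790) = (13876 + 2679) + (15592 + 2790) = 16555 + 18382 = 34937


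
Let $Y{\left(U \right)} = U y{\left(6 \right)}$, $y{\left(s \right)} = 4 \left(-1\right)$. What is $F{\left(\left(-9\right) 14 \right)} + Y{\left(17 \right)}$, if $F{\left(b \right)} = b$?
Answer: $-194$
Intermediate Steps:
$y{\left(s \right)} = -4$
$Y{\left(U \right)} = - 4 U$ ($Y{\left(U \right)} = U \left(-4\right) = - 4 U$)
$F{\left(\left(-9\right) 14 \right)} + Y{\left(17 \right)} = \left(-9\right) 14 - 68 = -126 - 68 = -194$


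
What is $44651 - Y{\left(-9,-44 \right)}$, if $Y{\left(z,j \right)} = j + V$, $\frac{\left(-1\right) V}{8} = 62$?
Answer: $45191$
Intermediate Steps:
$V = -496$ ($V = \left(-8\right) 62 = -496$)
$Y{\left(z,j \right)} = -496 + j$ ($Y{\left(z,j \right)} = j - 496 = -496 + j$)
$44651 - Y{\left(-9,-44 \right)} = 44651 - \left(-496 - 44\right) = 44651 - -540 = 44651 + 540 = 45191$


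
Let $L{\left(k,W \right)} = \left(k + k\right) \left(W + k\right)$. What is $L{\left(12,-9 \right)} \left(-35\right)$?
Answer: $-2520$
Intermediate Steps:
$L{\left(k,W \right)} = 2 k \left(W + k\right)$
$L{\left(12,-9 \right)} \left(-35\right) = 2 \cdot 12 \left(-9 + 12\right) \left(-35\right) = 2 \cdot 12 \cdot 3 \left(-35\right) = 72 \left(-35\right) = -2520$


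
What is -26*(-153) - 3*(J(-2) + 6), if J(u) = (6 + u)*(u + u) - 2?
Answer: 4014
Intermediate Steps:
J(u) = -2 + 2*u*(6 + u) (J(u) = (6 + u)*(2*u) - 2 = 2*u*(6 + u) - 2 = -2 + 2*u*(6 + u))
-26*(-153) - 3*(J(-2) + 6) = -26*(-153) - 3*((-2 + 2*(-2)² + 12*(-2)) + 6) = 3978 - 3*((-2 + 2*4 - 24) + 6) = 3978 - 3*((-2 + 8 - 24) + 6) = 3978 - 3*(-18 + 6) = 3978 - 3*(-12) = 3978 + 36 = 4014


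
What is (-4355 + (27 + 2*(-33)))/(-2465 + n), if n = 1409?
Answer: 2197/528 ≈ 4.1610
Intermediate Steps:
(-4355 + (27 + 2*(-33)))/(-2465 + n) = (-4355 + (27 + 2*(-33)))/(-2465 + 1409) = (-4355 + (27 - 66))/(-1056) = (-4355 - 39)*(-1/1056) = -4394*(-1/1056) = 2197/528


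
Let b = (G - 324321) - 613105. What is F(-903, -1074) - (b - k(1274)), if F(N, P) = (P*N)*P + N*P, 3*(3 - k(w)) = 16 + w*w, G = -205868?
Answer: -3120050219/3 ≈ -1.0400e+9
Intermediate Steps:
k(w) = -7/3 - w**2/3 (k(w) = 3 - (16 + w*w)/3 = 3 - (16 + w**2)/3 = 3 + (-16/3 - w**2/3) = -7/3 - w**2/3)
F(N, P) = N*P + N*P**2 (F(N, P) = (N*P)*P + N*P = N*P**2 + N*P = N*P + N*P**2)
b = -1143294 (b = (-205868 - 324321) - 613105 = -530189 - 613105 = -1143294)
F(-903, -1074) - (b - k(1274)) = -903*(-1074)*(1 - 1074) - (-1143294 - (-7/3 - 1/3*1274**2)) = -903*(-1074)*(-1073) - (-1143294 - (-7/3 - 1/3*1623076)) = -1040619006 - (-1143294 - (-7/3 - 1623076/3)) = -1040619006 - (-1143294 - 1*(-1623083/3)) = -1040619006 - (-1143294 + 1623083/3) = -1040619006 - 1*(-1806799/3) = -1040619006 + 1806799/3 = -3120050219/3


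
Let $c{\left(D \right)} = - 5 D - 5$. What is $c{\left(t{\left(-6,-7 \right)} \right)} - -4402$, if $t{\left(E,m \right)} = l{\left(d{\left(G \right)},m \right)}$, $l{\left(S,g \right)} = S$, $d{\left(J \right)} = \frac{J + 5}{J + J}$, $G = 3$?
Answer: $\frac{13171}{3} \approx 4390.3$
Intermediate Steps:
$d{\left(J \right)} = \frac{5 + J}{2 J}$
$t{\left(E,m \right)} = \frac{4}{3}$ ($t{\left(E,m \right)} = \frac{5 + 3}{2 \cdot 3} = \frac{1}{2} \cdot \frac{1}{3} \cdot 8 = \frac{4}{3}$)
$c{\left(D \right)} = -5 - 5 D$
$c{\left(t{\left(-6,-7 \right)} \right)} - -4402 = \left(-5 - \frac{20}{3}\right) - -4402 = \left(-5 - \frac{20}{3}\right) + 4402 = - \frac{35}{3} + 4402 = \frac{13171}{3}$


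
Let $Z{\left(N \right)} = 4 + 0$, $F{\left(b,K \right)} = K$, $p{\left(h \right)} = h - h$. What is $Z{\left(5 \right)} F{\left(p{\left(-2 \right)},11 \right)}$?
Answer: $44$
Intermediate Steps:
$p{\left(h \right)} = 0$
$Z{\left(N \right)} = 4$
$Z{\left(5 \right)} F{\left(p{\left(-2 \right)},11 \right)} = 4 \cdot 11 = 44$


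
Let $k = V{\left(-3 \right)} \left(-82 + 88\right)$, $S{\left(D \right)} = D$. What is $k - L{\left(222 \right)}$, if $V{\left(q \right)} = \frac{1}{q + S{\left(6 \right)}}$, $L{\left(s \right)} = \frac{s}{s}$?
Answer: $1$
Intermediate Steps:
$L{\left(s \right)} = 1$
$V{\left(q \right)} = \frac{1}{6 + q}$ ($V{\left(q \right)} = \frac{1}{q + 6} = \frac{1}{6 + q}$)
$k = 2$ ($k = \frac{-82 + 88}{6 - 3} = \frac{1}{3} \cdot 6 = 2$)
$k - L{\left(222 \right)} = 2 - 1 = 1$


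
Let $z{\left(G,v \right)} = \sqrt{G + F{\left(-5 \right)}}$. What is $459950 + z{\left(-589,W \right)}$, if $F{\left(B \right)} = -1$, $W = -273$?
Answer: $459950 + i \sqrt{590} \approx 4.5995 \cdot 10^{5} + 24.29 i$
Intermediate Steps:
$z{\left(G,v \right)} = \sqrt{-1 + G}$ ($z{\left(G,v \right)} = \sqrt{G - 1} = \sqrt{-1 + G}$)
$459950 + z{\left(-589,W \right)} = 459950 + \sqrt{-1 - 589} = 459950 + \sqrt{-590} = 459950 + i \sqrt{590}$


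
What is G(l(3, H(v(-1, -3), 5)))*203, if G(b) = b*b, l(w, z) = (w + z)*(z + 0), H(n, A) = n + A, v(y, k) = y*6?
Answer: 812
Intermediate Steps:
v(y, k) = 6*y
H(n, A) = A + n
l(w, z) = z*(w + z) (l(w, z) = (w + z)*z = z*(w + z))
G(b) = b²
G(l(3, H(v(-1, -3), 5)))*203 = ((5 + 6*(-1))*(3 + (5 + 6*(-1))))²*203 = ((5 - 6)*(3 + (5 - 6)))²*203 = (-(3 - 1))²*203 = (-1*2)²*203 = (-2)²*203 = 4*203 = 812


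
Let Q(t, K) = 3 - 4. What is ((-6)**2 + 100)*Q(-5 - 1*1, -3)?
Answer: -136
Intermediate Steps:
Q(t, K) = -1
((-6)**2 + 100)*Q(-5 - 1*1, -3) = ((-6)**2 + 100)*(-1) = (36 + 100)*(-1) = 136*(-1) = -136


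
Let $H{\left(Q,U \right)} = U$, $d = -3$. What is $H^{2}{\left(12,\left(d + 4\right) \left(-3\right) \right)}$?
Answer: $9$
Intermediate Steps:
$H^{2}{\left(12,\left(d + 4\right) \left(-3\right) \right)} = \left(\left(-3 + 4\right) \left(-3\right)\right)^{2} = \left(1 \left(-3\right)\right)^{2} = \left(-3\right)^{2} = 9$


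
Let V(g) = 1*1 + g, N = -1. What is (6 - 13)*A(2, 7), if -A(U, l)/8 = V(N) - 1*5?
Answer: -280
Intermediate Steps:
V(g) = 1 + g
A(U, l) = 40 (A(U, l) = -8*((1 - 1) - 1*5) = -8*(0 - 5) = -8*(-5) = 40)
(6 - 13)*A(2, 7) = (6 - 13)*40 = -7*40 = -280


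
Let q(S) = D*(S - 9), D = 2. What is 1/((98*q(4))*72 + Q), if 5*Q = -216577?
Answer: -5/569377 ≈ -8.7815e-6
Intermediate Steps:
q(S) = -18 + 2*S (q(S) = 2*(S - 9) = 2*(-9 + S) = -18 + 2*S)
Q = -216577/5 (Q = (⅕)*(-216577) = -216577/5 ≈ -43315.)
1/((98*q(4))*72 + Q) = 1/((98*(-18 + 2*4))*72 - 216577/5) = 1/((98*(-18 + 8))*72 - 216577/5) = 1/((98*(-10))*72 - 216577/5) = 1/(-980*72 - 216577/5) = 1/(-70560 - 216577/5) = 1/(-569377/5) = -5/569377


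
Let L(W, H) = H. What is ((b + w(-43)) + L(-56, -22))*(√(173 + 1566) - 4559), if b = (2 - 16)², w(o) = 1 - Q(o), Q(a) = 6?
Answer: -770471 + 169*√1739 ≈ -7.6342e+5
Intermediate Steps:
w(o) = -5 (w(o) = 1 - 1*6 = 1 - 6 = -5)
b = 196 (b = (-14)² = 196)
((b + w(-43)) + L(-56, -22))*(√(173 + 1566) - 4559) = ((196 - 5) - 22)*(√(173 + 1566) - 4559) = (191 - 22)*(√1739 - 4559) = 169*(-4559 + √1739) = -770471 + 169*√1739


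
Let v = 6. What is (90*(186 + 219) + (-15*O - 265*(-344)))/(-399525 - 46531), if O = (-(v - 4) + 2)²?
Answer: -63805/223028 ≈ -0.28609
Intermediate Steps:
O = 0 (O = (-(6 - 4) + 2)² = (-1*2 + 2)² = (-2 + 2)² = 0² = 0)
(90*(186 + 219) + (-15*O - 265*(-344)))/(-399525 - 46531) = (90*(186 + 219) + (-15*0 - 265*(-344)))/(-399525 - 46531) = (90*405 + (0 + 91160))/(-446056) = (36450 + 91160)*(-1/446056) = 127610*(-1/446056) = -63805/223028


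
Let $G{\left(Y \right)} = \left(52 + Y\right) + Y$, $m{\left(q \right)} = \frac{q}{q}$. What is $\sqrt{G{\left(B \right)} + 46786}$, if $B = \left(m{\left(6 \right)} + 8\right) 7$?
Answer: $2 \sqrt{11741} \approx 216.71$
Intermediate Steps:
$m{\left(q \right)} = 1$
$B = 63$ ($B = \left(1 + 8\right) 7 = 9 \cdot 7 = 63$)
$G{\left(Y \right)} = 52 + 2 Y$
$\sqrt{G{\left(B \right)} + 46786} = \sqrt{\left(52 + 2 \cdot 63\right) + 46786} = \sqrt{\left(52 + 126\right) + 46786} = \sqrt{178 + 46786} = \sqrt{46964} = 2 \sqrt{11741}$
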